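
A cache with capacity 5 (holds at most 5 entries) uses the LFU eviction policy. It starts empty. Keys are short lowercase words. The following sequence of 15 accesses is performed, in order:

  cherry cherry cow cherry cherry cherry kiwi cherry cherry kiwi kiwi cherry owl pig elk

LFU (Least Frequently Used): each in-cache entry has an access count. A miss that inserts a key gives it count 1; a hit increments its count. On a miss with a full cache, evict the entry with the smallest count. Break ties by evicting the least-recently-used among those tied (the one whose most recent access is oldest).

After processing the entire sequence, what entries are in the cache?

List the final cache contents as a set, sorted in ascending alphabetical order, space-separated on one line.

Answer: cherry elk kiwi owl pig

Derivation:
LFU simulation (capacity=5):
  1. access cherry: MISS. Cache: [cherry(c=1)]
  2. access cherry: HIT, count now 2. Cache: [cherry(c=2)]
  3. access cow: MISS. Cache: [cow(c=1) cherry(c=2)]
  4. access cherry: HIT, count now 3. Cache: [cow(c=1) cherry(c=3)]
  5. access cherry: HIT, count now 4. Cache: [cow(c=1) cherry(c=4)]
  6. access cherry: HIT, count now 5. Cache: [cow(c=1) cherry(c=5)]
  7. access kiwi: MISS. Cache: [cow(c=1) kiwi(c=1) cherry(c=5)]
  8. access cherry: HIT, count now 6. Cache: [cow(c=1) kiwi(c=1) cherry(c=6)]
  9. access cherry: HIT, count now 7. Cache: [cow(c=1) kiwi(c=1) cherry(c=7)]
  10. access kiwi: HIT, count now 2. Cache: [cow(c=1) kiwi(c=2) cherry(c=7)]
  11. access kiwi: HIT, count now 3. Cache: [cow(c=1) kiwi(c=3) cherry(c=7)]
  12. access cherry: HIT, count now 8. Cache: [cow(c=1) kiwi(c=3) cherry(c=8)]
  13. access owl: MISS. Cache: [cow(c=1) owl(c=1) kiwi(c=3) cherry(c=8)]
  14. access pig: MISS. Cache: [cow(c=1) owl(c=1) pig(c=1) kiwi(c=3) cherry(c=8)]
  15. access elk: MISS, evict cow(c=1). Cache: [owl(c=1) pig(c=1) elk(c=1) kiwi(c=3) cherry(c=8)]
Total: 9 hits, 6 misses, 1 evictions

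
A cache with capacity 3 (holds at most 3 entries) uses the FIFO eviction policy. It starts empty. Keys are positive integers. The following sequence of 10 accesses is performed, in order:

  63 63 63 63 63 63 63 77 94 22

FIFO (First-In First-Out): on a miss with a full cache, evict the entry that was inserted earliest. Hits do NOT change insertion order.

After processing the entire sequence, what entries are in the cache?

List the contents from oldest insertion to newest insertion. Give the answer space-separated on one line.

FIFO simulation (capacity=3):
  1. access 63: MISS. Cache (old->new): [63]
  2. access 63: HIT. Cache (old->new): [63]
  3. access 63: HIT. Cache (old->new): [63]
  4. access 63: HIT. Cache (old->new): [63]
  5. access 63: HIT. Cache (old->new): [63]
  6. access 63: HIT. Cache (old->new): [63]
  7. access 63: HIT. Cache (old->new): [63]
  8. access 77: MISS. Cache (old->new): [63 77]
  9. access 94: MISS. Cache (old->new): [63 77 94]
  10. access 22: MISS, evict 63. Cache (old->new): [77 94 22]
Total: 6 hits, 4 misses, 1 evictions

Answer: 77 94 22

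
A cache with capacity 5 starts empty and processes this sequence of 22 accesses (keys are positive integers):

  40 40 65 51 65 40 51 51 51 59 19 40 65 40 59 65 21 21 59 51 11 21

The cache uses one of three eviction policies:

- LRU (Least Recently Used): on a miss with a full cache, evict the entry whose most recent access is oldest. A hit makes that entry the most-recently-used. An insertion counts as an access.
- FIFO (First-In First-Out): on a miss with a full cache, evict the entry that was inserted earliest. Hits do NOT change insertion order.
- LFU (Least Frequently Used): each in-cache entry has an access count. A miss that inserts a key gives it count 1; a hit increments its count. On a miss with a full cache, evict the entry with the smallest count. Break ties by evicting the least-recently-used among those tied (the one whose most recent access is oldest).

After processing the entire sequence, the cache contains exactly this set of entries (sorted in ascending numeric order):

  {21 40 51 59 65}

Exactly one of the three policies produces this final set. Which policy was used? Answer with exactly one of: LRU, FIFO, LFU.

Answer: LFU

Derivation:
Simulating under each policy and comparing final sets:
  LRU: final set = {11 21 51 59 65} -> differs
  FIFO: final set = {11 19 21 51 59} -> differs
  LFU: final set = {21 40 51 59 65} -> MATCHES target
Only LFU produces the target set.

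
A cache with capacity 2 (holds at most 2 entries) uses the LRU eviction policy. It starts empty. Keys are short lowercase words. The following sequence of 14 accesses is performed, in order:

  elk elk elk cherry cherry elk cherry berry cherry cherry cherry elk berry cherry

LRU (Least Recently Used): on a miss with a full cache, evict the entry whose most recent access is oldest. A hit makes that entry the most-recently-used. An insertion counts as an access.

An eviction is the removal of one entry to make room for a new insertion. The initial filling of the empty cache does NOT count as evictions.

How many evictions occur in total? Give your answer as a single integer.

Answer: 4

Derivation:
LRU simulation (capacity=2):
  1. access elk: MISS. Cache (LRU->MRU): [elk]
  2. access elk: HIT. Cache (LRU->MRU): [elk]
  3. access elk: HIT. Cache (LRU->MRU): [elk]
  4. access cherry: MISS. Cache (LRU->MRU): [elk cherry]
  5. access cherry: HIT. Cache (LRU->MRU): [elk cherry]
  6. access elk: HIT. Cache (LRU->MRU): [cherry elk]
  7. access cherry: HIT. Cache (LRU->MRU): [elk cherry]
  8. access berry: MISS, evict elk. Cache (LRU->MRU): [cherry berry]
  9. access cherry: HIT. Cache (LRU->MRU): [berry cherry]
  10. access cherry: HIT. Cache (LRU->MRU): [berry cherry]
  11. access cherry: HIT. Cache (LRU->MRU): [berry cherry]
  12. access elk: MISS, evict berry. Cache (LRU->MRU): [cherry elk]
  13. access berry: MISS, evict cherry. Cache (LRU->MRU): [elk berry]
  14. access cherry: MISS, evict elk. Cache (LRU->MRU): [berry cherry]
Total: 8 hits, 6 misses, 4 evictions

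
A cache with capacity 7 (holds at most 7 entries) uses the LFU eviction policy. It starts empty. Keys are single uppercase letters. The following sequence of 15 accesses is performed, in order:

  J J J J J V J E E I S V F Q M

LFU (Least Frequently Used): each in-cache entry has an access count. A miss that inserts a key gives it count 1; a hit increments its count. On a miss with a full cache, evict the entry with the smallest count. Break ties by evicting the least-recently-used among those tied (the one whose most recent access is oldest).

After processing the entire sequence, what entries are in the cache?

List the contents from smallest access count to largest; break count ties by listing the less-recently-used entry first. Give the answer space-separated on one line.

Answer: S F Q M E V J

Derivation:
LFU simulation (capacity=7):
  1. access J: MISS. Cache: [J(c=1)]
  2. access J: HIT, count now 2. Cache: [J(c=2)]
  3. access J: HIT, count now 3. Cache: [J(c=3)]
  4. access J: HIT, count now 4. Cache: [J(c=4)]
  5. access J: HIT, count now 5. Cache: [J(c=5)]
  6. access V: MISS. Cache: [V(c=1) J(c=5)]
  7. access J: HIT, count now 6. Cache: [V(c=1) J(c=6)]
  8. access E: MISS. Cache: [V(c=1) E(c=1) J(c=6)]
  9. access E: HIT, count now 2. Cache: [V(c=1) E(c=2) J(c=6)]
  10. access I: MISS. Cache: [V(c=1) I(c=1) E(c=2) J(c=6)]
  11. access S: MISS. Cache: [V(c=1) I(c=1) S(c=1) E(c=2) J(c=6)]
  12. access V: HIT, count now 2. Cache: [I(c=1) S(c=1) E(c=2) V(c=2) J(c=6)]
  13. access F: MISS. Cache: [I(c=1) S(c=1) F(c=1) E(c=2) V(c=2) J(c=6)]
  14. access Q: MISS. Cache: [I(c=1) S(c=1) F(c=1) Q(c=1) E(c=2) V(c=2) J(c=6)]
  15. access M: MISS, evict I(c=1). Cache: [S(c=1) F(c=1) Q(c=1) M(c=1) E(c=2) V(c=2) J(c=6)]
Total: 7 hits, 8 misses, 1 evictions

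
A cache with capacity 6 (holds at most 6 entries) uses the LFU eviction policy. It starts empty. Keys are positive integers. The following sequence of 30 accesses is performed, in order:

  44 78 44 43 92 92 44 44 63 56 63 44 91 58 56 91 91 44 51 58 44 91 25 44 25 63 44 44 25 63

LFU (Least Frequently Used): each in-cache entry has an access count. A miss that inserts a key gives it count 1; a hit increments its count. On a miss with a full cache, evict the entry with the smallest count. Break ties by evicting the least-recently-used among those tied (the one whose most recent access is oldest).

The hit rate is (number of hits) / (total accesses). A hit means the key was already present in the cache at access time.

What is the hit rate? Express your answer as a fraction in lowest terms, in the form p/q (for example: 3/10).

Answer: 19/30

Derivation:
LFU simulation (capacity=6):
  1. access 44: MISS. Cache: [44(c=1)]
  2. access 78: MISS. Cache: [44(c=1) 78(c=1)]
  3. access 44: HIT, count now 2. Cache: [78(c=1) 44(c=2)]
  4. access 43: MISS. Cache: [78(c=1) 43(c=1) 44(c=2)]
  5. access 92: MISS. Cache: [78(c=1) 43(c=1) 92(c=1) 44(c=2)]
  6. access 92: HIT, count now 2. Cache: [78(c=1) 43(c=1) 44(c=2) 92(c=2)]
  7. access 44: HIT, count now 3. Cache: [78(c=1) 43(c=1) 92(c=2) 44(c=3)]
  8. access 44: HIT, count now 4. Cache: [78(c=1) 43(c=1) 92(c=2) 44(c=4)]
  9. access 63: MISS. Cache: [78(c=1) 43(c=1) 63(c=1) 92(c=2) 44(c=4)]
  10. access 56: MISS. Cache: [78(c=1) 43(c=1) 63(c=1) 56(c=1) 92(c=2) 44(c=4)]
  11. access 63: HIT, count now 2. Cache: [78(c=1) 43(c=1) 56(c=1) 92(c=2) 63(c=2) 44(c=4)]
  12. access 44: HIT, count now 5. Cache: [78(c=1) 43(c=1) 56(c=1) 92(c=2) 63(c=2) 44(c=5)]
  13. access 91: MISS, evict 78(c=1). Cache: [43(c=1) 56(c=1) 91(c=1) 92(c=2) 63(c=2) 44(c=5)]
  14. access 58: MISS, evict 43(c=1). Cache: [56(c=1) 91(c=1) 58(c=1) 92(c=2) 63(c=2) 44(c=5)]
  15. access 56: HIT, count now 2. Cache: [91(c=1) 58(c=1) 92(c=2) 63(c=2) 56(c=2) 44(c=5)]
  16. access 91: HIT, count now 2. Cache: [58(c=1) 92(c=2) 63(c=2) 56(c=2) 91(c=2) 44(c=5)]
  17. access 91: HIT, count now 3. Cache: [58(c=1) 92(c=2) 63(c=2) 56(c=2) 91(c=3) 44(c=5)]
  18. access 44: HIT, count now 6. Cache: [58(c=1) 92(c=2) 63(c=2) 56(c=2) 91(c=3) 44(c=6)]
  19. access 51: MISS, evict 58(c=1). Cache: [51(c=1) 92(c=2) 63(c=2) 56(c=2) 91(c=3) 44(c=6)]
  20. access 58: MISS, evict 51(c=1). Cache: [58(c=1) 92(c=2) 63(c=2) 56(c=2) 91(c=3) 44(c=6)]
  21. access 44: HIT, count now 7. Cache: [58(c=1) 92(c=2) 63(c=2) 56(c=2) 91(c=3) 44(c=7)]
  22. access 91: HIT, count now 4. Cache: [58(c=1) 92(c=2) 63(c=2) 56(c=2) 91(c=4) 44(c=7)]
  23. access 25: MISS, evict 58(c=1). Cache: [25(c=1) 92(c=2) 63(c=2) 56(c=2) 91(c=4) 44(c=7)]
  24. access 44: HIT, count now 8. Cache: [25(c=1) 92(c=2) 63(c=2) 56(c=2) 91(c=4) 44(c=8)]
  25. access 25: HIT, count now 2. Cache: [92(c=2) 63(c=2) 56(c=2) 25(c=2) 91(c=4) 44(c=8)]
  26. access 63: HIT, count now 3. Cache: [92(c=2) 56(c=2) 25(c=2) 63(c=3) 91(c=4) 44(c=8)]
  27. access 44: HIT, count now 9. Cache: [92(c=2) 56(c=2) 25(c=2) 63(c=3) 91(c=4) 44(c=9)]
  28. access 44: HIT, count now 10. Cache: [92(c=2) 56(c=2) 25(c=2) 63(c=3) 91(c=4) 44(c=10)]
  29. access 25: HIT, count now 3. Cache: [92(c=2) 56(c=2) 63(c=3) 25(c=3) 91(c=4) 44(c=10)]
  30. access 63: HIT, count now 4. Cache: [92(c=2) 56(c=2) 25(c=3) 91(c=4) 63(c=4) 44(c=10)]
Total: 19 hits, 11 misses, 5 evictions

Hit rate = 19/30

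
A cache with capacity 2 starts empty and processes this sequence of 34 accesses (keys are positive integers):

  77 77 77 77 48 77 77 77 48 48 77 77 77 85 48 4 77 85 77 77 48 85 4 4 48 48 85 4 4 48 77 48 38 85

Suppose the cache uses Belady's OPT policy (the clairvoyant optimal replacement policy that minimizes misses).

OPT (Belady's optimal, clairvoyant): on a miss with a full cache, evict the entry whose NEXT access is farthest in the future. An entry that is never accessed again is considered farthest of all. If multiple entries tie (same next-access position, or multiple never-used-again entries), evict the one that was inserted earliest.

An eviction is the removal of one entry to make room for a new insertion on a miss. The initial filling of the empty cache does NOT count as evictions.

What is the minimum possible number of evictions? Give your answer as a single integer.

Answer: 10

Derivation:
OPT (Belady) simulation (capacity=2):
  1. access 77: MISS. Cache: [77]
  2. access 77: HIT. Next use of 77: step 3. Cache: [77]
  3. access 77: HIT. Next use of 77: step 4. Cache: [77]
  4. access 77: HIT. Next use of 77: step 6. Cache: [77]
  5. access 48: MISS. Cache: [77 48]
  6. access 77: HIT. Next use of 77: step 7. Cache: [77 48]
  7. access 77: HIT. Next use of 77: step 8. Cache: [77 48]
  8. access 77: HIT. Next use of 77: step 11. Cache: [77 48]
  9. access 48: HIT. Next use of 48: step 10. Cache: [77 48]
  10. access 48: HIT. Next use of 48: step 15. Cache: [77 48]
  11. access 77: HIT. Next use of 77: step 12. Cache: [77 48]
  12. access 77: HIT. Next use of 77: step 13. Cache: [77 48]
  13. access 77: HIT. Next use of 77: step 17. Cache: [77 48]
  14. access 85: MISS, evict 77 (next use: step 17). Cache: [48 85]
  15. access 48: HIT. Next use of 48: step 21. Cache: [48 85]
  16. access 4: MISS, evict 48 (next use: step 21). Cache: [85 4]
  17. access 77: MISS, evict 4 (next use: step 23). Cache: [85 77]
  18. access 85: HIT. Next use of 85: step 22. Cache: [85 77]
  19. access 77: HIT. Next use of 77: step 20. Cache: [85 77]
  20. access 77: HIT. Next use of 77: step 31. Cache: [85 77]
  21. access 48: MISS, evict 77 (next use: step 31). Cache: [85 48]
  22. access 85: HIT. Next use of 85: step 27. Cache: [85 48]
  23. access 4: MISS, evict 85 (next use: step 27). Cache: [48 4]
  24. access 4: HIT. Next use of 4: step 28. Cache: [48 4]
  25. access 48: HIT. Next use of 48: step 26. Cache: [48 4]
  26. access 48: HIT. Next use of 48: step 30. Cache: [48 4]
  27. access 85: MISS, evict 48 (next use: step 30). Cache: [4 85]
  28. access 4: HIT. Next use of 4: step 29. Cache: [4 85]
  29. access 4: HIT. Next use of 4: never. Cache: [4 85]
  30. access 48: MISS, evict 4 (next use: never). Cache: [85 48]
  31. access 77: MISS, evict 85 (next use: step 34). Cache: [48 77]
  32. access 48: HIT. Next use of 48: never. Cache: [48 77]
  33. access 38: MISS, evict 48 (next use: never). Cache: [77 38]
  34. access 85: MISS, evict 77 (next use: never). Cache: [38 85]
Total: 22 hits, 12 misses, 10 evictions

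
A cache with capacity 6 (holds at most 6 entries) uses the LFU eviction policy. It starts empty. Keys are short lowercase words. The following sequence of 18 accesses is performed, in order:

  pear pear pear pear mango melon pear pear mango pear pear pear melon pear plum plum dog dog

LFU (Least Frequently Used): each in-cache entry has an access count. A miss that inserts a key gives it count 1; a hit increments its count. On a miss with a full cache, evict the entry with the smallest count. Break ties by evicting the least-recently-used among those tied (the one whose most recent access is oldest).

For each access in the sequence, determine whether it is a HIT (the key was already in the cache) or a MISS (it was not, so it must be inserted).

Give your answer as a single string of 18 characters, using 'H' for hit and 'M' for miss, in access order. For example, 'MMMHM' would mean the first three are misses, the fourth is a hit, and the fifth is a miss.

Answer: MHHHMMHHHHHHHHMHMH

Derivation:
LFU simulation (capacity=6):
  1. access pear: MISS. Cache: [pear(c=1)]
  2. access pear: HIT, count now 2. Cache: [pear(c=2)]
  3. access pear: HIT, count now 3. Cache: [pear(c=3)]
  4. access pear: HIT, count now 4. Cache: [pear(c=4)]
  5. access mango: MISS. Cache: [mango(c=1) pear(c=4)]
  6. access melon: MISS. Cache: [mango(c=1) melon(c=1) pear(c=4)]
  7. access pear: HIT, count now 5. Cache: [mango(c=1) melon(c=1) pear(c=5)]
  8. access pear: HIT, count now 6. Cache: [mango(c=1) melon(c=1) pear(c=6)]
  9. access mango: HIT, count now 2. Cache: [melon(c=1) mango(c=2) pear(c=6)]
  10. access pear: HIT, count now 7. Cache: [melon(c=1) mango(c=2) pear(c=7)]
  11. access pear: HIT, count now 8. Cache: [melon(c=1) mango(c=2) pear(c=8)]
  12. access pear: HIT, count now 9. Cache: [melon(c=1) mango(c=2) pear(c=9)]
  13. access melon: HIT, count now 2. Cache: [mango(c=2) melon(c=2) pear(c=9)]
  14. access pear: HIT, count now 10. Cache: [mango(c=2) melon(c=2) pear(c=10)]
  15. access plum: MISS. Cache: [plum(c=1) mango(c=2) melon(c=2) pear(c=10)]
  16. access plum: HIT, count now 2. Cache: [mango(c=2) melon(c=2) plum(c=2) pear(c=10)]
  17. access dog: MISS. Cache: [dog(c=1) mango(c=2) melon(c=2) plum(c=2) pear(c=10)]
  18. access dog: HIT, count now 2. Cache: [mango(c=2) melon(c=2) plum(c=2) dog(c=2) pear(c=10)]
Total: 13 hits, 5 misses, 0 evictions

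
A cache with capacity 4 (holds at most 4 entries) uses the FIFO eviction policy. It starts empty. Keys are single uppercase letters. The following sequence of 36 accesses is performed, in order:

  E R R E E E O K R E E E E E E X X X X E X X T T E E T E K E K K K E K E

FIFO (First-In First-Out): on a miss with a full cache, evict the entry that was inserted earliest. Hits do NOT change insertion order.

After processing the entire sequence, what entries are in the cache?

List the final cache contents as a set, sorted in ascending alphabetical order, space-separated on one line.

FIFO simulation (capacity=4):
  1. access E: MISS. Cache (old->new): [E]
  2. access R: MISS. Cache (old->new): [E R]
  3. access R: HIT. Cache (old->new): [E R]
  4. access E: HIT. Cache (old->new): [E R]
  5. access E: HIT. Cache (old->new): [E R]
  6. access E: HIT. Cache (old->new): [E R]
  7. access O: MISS. Cache (old->new): [E R O]
  8. access K: MISS. Cache (old->new): [E R O K]
  9. access R: HIT. Cache (old->new): [E R O K]
  10. access E: HIT. Cache (old->new): [E R O K]
  11. access E: HIT. Cache (old->new): [E R O K]
  12. access E: HIT. Cache (old->new): [E R O K]
  13. access E: HIT. Cache (old->new): [E R O K]
  14. access E: HIT. Cache (old->new): [E R O K]
  15. access E: HIT. Cache (old->new): [E R O K]
  16. access X: MISS, evict E. Cache (old->new): [R O K X]
  17. access X: HIT. Cache (old->new): [R O K X]
  18. access X: HIT. Cache (old->new): [R O K X]
  19. access X: HIT. Cache (old->new): [R O K X]
  20. access E: MISS, evict R. Cache (old->new): [O K X E]
  21. access X: HIT. Cache (old->new): [O K X E]
  22. access X: HIT. Cache (old->new): [O K X E]
  23. access T: MISS, evict O. Cache (old->new): [K X E T]
  24. access T: HIT. Cache (old->new): [K X E T]
  25. access E: HIT. Cache (old->new): [K X E T]
  26. access E: HIT. Cache (old->new): [K X E T]
  27. access T: HIT. Cache (old->new): [K X E T]
  28. access E: HIT. Cache (old->new): [K X E T]
  29. access K: HIT. Cache (old->new): [K X E T]
  30. access E: HIT. Cache (old->new): [K X E T]
  31. access K: HIT. Cache (old->new): [K X E T]
  32. access K: HIT. Cache (old->new): [K X E T]
  33. access K: HIT. Cache (old->new): [K X E T]
  34. access E: HIT. Cache (old->new): [K X E T]
  35. access K: HIT. Cache (old->new): [K X E T]
  36. access E: HIT. Cache (old->new): [K X E T]
Total: 29 hits, 7 misses, 3 evictions

Answer: E K T X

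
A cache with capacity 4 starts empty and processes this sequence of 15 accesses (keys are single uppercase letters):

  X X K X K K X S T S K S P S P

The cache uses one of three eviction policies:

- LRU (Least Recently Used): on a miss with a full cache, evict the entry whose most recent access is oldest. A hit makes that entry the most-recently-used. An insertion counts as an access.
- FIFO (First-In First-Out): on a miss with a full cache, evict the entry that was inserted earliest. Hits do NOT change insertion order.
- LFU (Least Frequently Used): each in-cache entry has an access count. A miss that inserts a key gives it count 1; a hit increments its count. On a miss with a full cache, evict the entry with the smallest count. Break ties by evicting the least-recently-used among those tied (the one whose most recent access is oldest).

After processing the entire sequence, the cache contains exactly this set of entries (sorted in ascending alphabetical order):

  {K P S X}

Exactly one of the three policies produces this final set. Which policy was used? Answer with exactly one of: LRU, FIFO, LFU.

Answer: LFU

Derivation:
Simulating under each policy and comparing final sets:
  LRU: final set = {K P S T} -> differs
  FIFO: final set = {K P S T} -> differs
  LFU: final set = {K P S X} -> MATCHES target
Only LFU produces the target set.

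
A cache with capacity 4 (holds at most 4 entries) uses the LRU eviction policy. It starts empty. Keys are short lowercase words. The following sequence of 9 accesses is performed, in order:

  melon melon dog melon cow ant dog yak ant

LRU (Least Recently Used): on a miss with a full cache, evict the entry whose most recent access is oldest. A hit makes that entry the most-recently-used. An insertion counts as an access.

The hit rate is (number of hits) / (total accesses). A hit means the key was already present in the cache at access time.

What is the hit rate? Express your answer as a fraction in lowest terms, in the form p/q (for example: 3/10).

Answer: 4/9

Derivation:
LRU simulation (capacity=4):
  1. access melon: MISS. Cache (LRU->MRU): [melon]
  2. access melon: HIT. Cache (LRU->MRU): [melon]
  3. access dog: MISS. Cache (LRU->MRU): [melon dog]
  4. access melon: HIT. Cache (LRU->MRU): [dog melon]
  5. access cow: MISS. Cache (LRU->MRU): [dog melon cow]
  6. access ant: MISS. Cache (LRU->MRU): [dog melon cow ant]
  7. access dog: HIT. Cache (LRU->MRU): [melon cow ant dog]
  8. access yak: MISS, evict melon. Cache (LRU->MRU): [cow ant dog yak]
  9. access ant: HIT. Cache (LRU->MRU): [cow dog yak ant]
Total: 4 hits, 5 misses, 1 evictions

Hit rate = 4/9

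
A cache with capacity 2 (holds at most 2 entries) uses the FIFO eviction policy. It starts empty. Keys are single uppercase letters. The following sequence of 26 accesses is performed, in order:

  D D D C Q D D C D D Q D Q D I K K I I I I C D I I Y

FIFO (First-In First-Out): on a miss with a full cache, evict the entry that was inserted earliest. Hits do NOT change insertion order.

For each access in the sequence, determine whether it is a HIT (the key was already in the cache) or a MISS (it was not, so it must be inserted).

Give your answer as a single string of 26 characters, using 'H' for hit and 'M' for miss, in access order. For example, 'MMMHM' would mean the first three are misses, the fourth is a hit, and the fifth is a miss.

Answer: MHHMMMHMHHMMHHMMHHHHHMMMHM

Derivation:
FIFO simulation (capacity=2):
  1. access D: MISS. Cache (old->new): [D]
  2. access D: HIT. Cache (old->new): [D]
  3. access D: HIT. Cache (old->new): [D]
  4. access C: MISS. Cache (old->new): [D C]
  5. access Q: MISS, evict D. Cache (old->new): [C Q]
  6. access D: MISS, evict C. Cache (old->new): [Q D]
  7. access D: HIT. Cache (old->new): [Q D]
  8. access C: MISS, evict Q. Cache (old->new): [D C]
  9. access D: HIT. Cache (old->new): [D C]
  10. access D: HIT. Cache (old->new): [D C]
  11. access Q: MISS, evict D. Cache (old->new): [C Q]
  12. access D: MISS, evict C. Cache (old->new): [Q D]
  13. access Q: HIT. Cache (old->new): [Q D]
  14. access D: HIT. Cache (old->new): [Q D]
  15. access I: MISS, evict Q. Cache (old->new): [D I]
  16. access K: MISS, evict D. Cache (old->new): [I K]
  17. access K: HIT. Cache (old->new): [I K]
  18. access I: HIT. Cache (old->new): [I K]
  19. access I: HIT. Cache (old->new): [I K]
  20. access I: HIT. Cache (old->new): [I K]
  21. access I: HIT. Cache (old->new): [I K]
  22. access C: MISS, evict I. Cache (old->new): [K C]
  23. access D: MISS, evict K. Cache (old->new): [C D]
  24. access I: MISS, evict C. Cache (old->new): [D I]
  25. access I: HIT. Cache (old->new): [D I]
  26. access Y: MISS, evict D. Cache (old->new): [I Y]
Total: 13 hits, 13 misses, 11 evictions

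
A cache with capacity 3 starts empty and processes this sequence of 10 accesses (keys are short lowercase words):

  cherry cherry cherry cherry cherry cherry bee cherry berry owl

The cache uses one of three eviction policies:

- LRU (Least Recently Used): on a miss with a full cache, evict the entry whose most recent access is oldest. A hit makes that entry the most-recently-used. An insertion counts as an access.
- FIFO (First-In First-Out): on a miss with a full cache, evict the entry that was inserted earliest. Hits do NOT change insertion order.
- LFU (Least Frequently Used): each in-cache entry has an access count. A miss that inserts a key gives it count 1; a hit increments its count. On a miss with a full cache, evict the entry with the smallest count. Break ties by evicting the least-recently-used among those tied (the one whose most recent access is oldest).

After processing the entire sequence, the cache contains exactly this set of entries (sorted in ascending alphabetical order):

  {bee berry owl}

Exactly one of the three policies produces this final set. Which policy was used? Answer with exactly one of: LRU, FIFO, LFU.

Answer: FIFO

Derivation:
Simulating under each policy and comparing final sets:
  LRU: final set = {berry cherry owl} -> differs
  FIFO: final set = {bee berry owl} -> MATCHES target
  LFU: final set = {berry cherry owl} -> differs
Only FIFO produces the target set.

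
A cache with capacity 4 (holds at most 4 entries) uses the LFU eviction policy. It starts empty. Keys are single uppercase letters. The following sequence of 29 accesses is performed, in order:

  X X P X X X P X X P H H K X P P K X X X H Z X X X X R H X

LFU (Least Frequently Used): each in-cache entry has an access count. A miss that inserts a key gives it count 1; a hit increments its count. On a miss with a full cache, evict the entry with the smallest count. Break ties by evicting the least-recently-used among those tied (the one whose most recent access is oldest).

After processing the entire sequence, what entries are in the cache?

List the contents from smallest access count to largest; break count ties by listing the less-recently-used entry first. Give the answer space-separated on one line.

LFU simulation (capacity=4):
  1. access X: MISS. Cache: [X(c=1)]
  2. access X: HIT, count now 2. Cache: [X(c=2)]
  3. access P: MISS. Cache: [P(c=1) X(c=2)]
  4. access X: HIT, count now 3. Cache: [P(c=1) X(c=3)]
  5. access X: HIT, count now 4. Cache: [P(c=1) X(c=4)]
  6. access X: HIT, count now 5. Cache: [P(c=1) X(c=5)]
  7. access P: HIT, count now 2. Cache: [P(c=2) X(c=5)]
  8. access X: HIT, count now 6. Cache: [P(c=2) X(c=6)]
  9. access X: HIT, count now 7. Cache: [P(c=2) X(c=7)]
  10. access P: HIT, count now 3. Cache: [P(c=3) X(c=7)]
  11. access H: MISS. Cache: [H(c=1) P(c=3) X(c=7)]
  12. access H: HIT, count now 2. Cache: [H(c=2) P(c=3) X(c=7)]
  13. access K: MISS. Cache: [K(c=1) H(c=2) P(c=3) X(c=7)]
  14. access X: HIT, count now 8. Cache: [K(c=1) H(c=2) P(c=3) X(c=8)]
  15. access P: HIT, count now 4. Cache: [K(c=1) H(c=2) P(c=4) X(c=8)]
  16. access P: HIT, count now 5. Cache: [K(c=1) H(c=2) P(c=5) X(c=8)]
  17. access K: HIT, count now 2. Cache: [H(c=2) K(c=2) P(c=5) X(c=8)]
  18. access X: HIT, count now 9. Cache: [H(c=2) K(c=2) P(c=5) X(c=9)]
  19. access X: HIT, count now 10. Cache: [H(c=2) K(c=2) P(c=5) X(c=10)]
  20. access X: HIT, count now 11. Cache: [H(c=2) K(c=2) P(c=5) X(c=11)]
  21. access H: HIT, count now 3. Cache: [K(c=2) H(c=3) P(c=5) X(c=11)]
  22. access Z: MISS, evict K(c=2). Cache: [Z(c=1) H(c=3) P(c=5) X(c=11)]
  23. access X: HIT, count now 12. Cache: [Z(c=1) H(c=3) P(c=5) X(c=12)]
  24. access X: HIT, count now 13. Cache: [Z(c=1) H(c=3) P(c=5) X(c=13)]
  25. access X: HIT, count now 14. Cache: [Z(c=1) H(c=3) P(c=5) X(c=14)]
  26. access X: HIT, count now 15. Cache: [Z(c=1) H(c=3) P(c=5) X(c=15)]
  27. access R: MISS, evict Z(c=1). Cache: [R(c=1) H(c=3) P(c=5) X(c=15)]
  28. access H: HIT, count now 4. Cache: [R(c=1) H(c=4) P(c=5) X(c=15)]
  29. access X: HIT, count now 16. Cache: [R(c=1) H(c=4) P(c=5) X(c=16)]
Total: 23 hits, 6 misses, 2 evictions

Answer: R H P X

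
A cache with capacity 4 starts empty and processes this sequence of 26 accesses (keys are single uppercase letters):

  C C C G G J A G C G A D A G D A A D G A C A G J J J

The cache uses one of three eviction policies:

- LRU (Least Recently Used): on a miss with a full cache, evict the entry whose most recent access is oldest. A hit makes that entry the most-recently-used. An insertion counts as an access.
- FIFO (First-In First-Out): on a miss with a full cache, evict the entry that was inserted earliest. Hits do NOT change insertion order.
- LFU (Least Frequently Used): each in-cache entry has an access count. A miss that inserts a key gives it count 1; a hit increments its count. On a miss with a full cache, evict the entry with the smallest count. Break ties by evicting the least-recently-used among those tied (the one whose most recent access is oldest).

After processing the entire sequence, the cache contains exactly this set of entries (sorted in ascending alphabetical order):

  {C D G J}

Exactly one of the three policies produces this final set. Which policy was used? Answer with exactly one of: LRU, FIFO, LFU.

Simulating under each policy and comparing final sets:
  LRU: final set = {A C G J} -> differs
  FIFO: final set = {C D G J} -> MATCHES target
  LFU: final set = {A C G J} -> differs
Only FIFO produces the target set.

Answer: FIFO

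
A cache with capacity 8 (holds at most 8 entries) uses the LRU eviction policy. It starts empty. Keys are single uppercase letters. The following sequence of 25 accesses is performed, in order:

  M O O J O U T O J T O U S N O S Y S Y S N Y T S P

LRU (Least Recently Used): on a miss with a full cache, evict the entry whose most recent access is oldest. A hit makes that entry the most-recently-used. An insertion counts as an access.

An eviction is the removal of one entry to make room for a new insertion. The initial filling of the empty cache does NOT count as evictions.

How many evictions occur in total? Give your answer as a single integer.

Answer: 1

Derivation:
LRU simulation (capacity=8):
  1. access M: MISS. Cache (LRU->MRU): [M]
  2. access O: MISS. Cache (LRU->MRU): [M O]
  3. access O: HIT. Cache (LRU->MRU): [M O]
  4. access J: MISS. Cache (LRU->MRU): [M O J]
  5. access O: HIT. Cache (LRU->MRU): [M J O]
  6. access U: MISS. Cache (LRU->MRU): [M J O U]
  7. access T: MISS. Cache (LRU->MRU): [M J O U T]
  8. access O: HIT. Cache (LRU->MRU): [M J U T O]
  9. access J: HIT. Cache (LRU->MRU): [M U T O J]
  10. access T: HIT. Cache (LRU->MRU): [M U O J T]
  11. access O: HIT. Cache (LRU->MRU): [M U J T O]
  12. access U: HIT. Cache (LRU->MRU): [M J T O U]
  13. access S: MISS. Cache (LRU->MRU): [M J T O U S]
  14. access N: MISS. Cache (LRU->MRU): [M J T O U S N]
  15. access O: HIT. Cache (LRU->MRU): [M J T U S N O]
  16. access S: HIT. Cache (LRU->MRU): [M J T U N O S]
  17. access Y: MISS. Cache (LRU->MRU): [M J T U N O S Y]
  18. access S: HIT. Cache (LRU->MRU): [M J T U N O Y S]
  19. access Y: HIT. Cache (LRU->MRU): [M J T U N O S Y]
  20. access S: HIT. Cache (LRU->MRU): [M J T U N O Y S]
  21. access N: HIT. Cache (LRU->MRU): [M J T U O Y S N]
  22. access Y: HIT. Cache (LRU->MRU): [M J T U O S N Y]
  23. access T: HIT. Cache (LRU->MRU): [M J U O S N Y T]
  24. access S: HIT. Cache (LRU->MRU): [M J U O N Y T S]
  25. access P: MISS, evict M. Cache (LRU->MRU): [J U O N Y T S P]
Total: 16 hits, 9 misses, 1 evictions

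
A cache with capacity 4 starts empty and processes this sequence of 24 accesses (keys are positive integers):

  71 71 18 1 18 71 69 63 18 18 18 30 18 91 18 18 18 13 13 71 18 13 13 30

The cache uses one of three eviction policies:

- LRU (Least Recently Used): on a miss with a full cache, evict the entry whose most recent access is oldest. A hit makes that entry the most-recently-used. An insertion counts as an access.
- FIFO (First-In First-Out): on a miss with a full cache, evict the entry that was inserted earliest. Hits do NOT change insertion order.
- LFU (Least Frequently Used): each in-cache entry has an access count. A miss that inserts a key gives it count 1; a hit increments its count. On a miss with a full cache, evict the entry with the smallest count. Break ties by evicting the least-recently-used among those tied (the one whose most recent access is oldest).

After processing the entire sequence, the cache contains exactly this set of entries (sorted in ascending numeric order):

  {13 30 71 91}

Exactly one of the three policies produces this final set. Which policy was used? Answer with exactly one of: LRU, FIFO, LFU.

Answer: FIFO

Derivation:
Simulating under each policy and comparing final sets:
  LRU: final set = {13 18 30 71} -> differs
  FIFO: final set = {13 30 71 91} -> MATCHES target
  LFU: final set = {13 18 30 71} -> differs
Only FIFO produces the target set.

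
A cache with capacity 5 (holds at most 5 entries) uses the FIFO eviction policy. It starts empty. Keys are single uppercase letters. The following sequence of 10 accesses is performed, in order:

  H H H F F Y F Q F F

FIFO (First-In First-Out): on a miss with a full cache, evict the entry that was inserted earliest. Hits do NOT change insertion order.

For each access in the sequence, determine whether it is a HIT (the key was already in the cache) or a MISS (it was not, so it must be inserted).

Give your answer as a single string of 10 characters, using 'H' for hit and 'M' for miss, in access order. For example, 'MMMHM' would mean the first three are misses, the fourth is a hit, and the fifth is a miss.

Answer: MHHMHMHMHH

Derivation:
FIFO simulation (capacity=5):
  1. access H: MISS. Cache (old->new): [H]
  2. access H: HIT. Cache (old->new): [H]
  3. access H: HIT. Cache (old->new): [H]
  4. access F: MISS. Cache (old->new): [H F]
  5. access F: HIT. Cache (old->new): [H F]
  6. access Y: MISS. Cache (old->new): [H F Y]
  7. access F: HIT. Cache (old->new): [H F Y]
  8. access Q: MISS. Cache (old->new): [H F Y Q]
  9. access F: HIT. Cache (old->new): [H F Y Q]
  10. access F: HIT. Cache (old->new): [H F Y Q]
Total: 6 hits, 4 misses, 0 evictions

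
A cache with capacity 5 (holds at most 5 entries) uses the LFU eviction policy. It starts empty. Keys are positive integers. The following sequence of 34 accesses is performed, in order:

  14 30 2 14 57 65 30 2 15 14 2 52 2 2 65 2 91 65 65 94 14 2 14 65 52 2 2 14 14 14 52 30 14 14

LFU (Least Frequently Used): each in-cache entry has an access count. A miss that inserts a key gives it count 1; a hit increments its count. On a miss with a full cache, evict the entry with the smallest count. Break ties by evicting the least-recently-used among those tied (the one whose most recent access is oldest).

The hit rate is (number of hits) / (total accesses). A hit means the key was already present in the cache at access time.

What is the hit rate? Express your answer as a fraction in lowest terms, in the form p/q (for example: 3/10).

Answer: 23/34

Derivation:
LFU simulation (capacity=5):
  1. access 14: MISS. Cache: [14(c=1)]
  2. access 30: MISS. Cache: [14(c=1) 30(c=1)]
  3. access 2: MISS. Cache: [14(c=1) 30(c=1) 2(c=1)]
  4. access 14: HIT, count now 2. Cache: [30(c=1) 2(c=1) 14(c=2)]
  5. access 57: MISS. Cache: [30(c=1) 2(c=1) 57(c=1) 14(c=2)]
  6. access 65: MISS. Cache: [30(c=1) 2(c=1) 57(c=1) 65(c=1) 14(c=2)]
  7. access 30: HIT, count now 2. Cache: [2(c=1) 57(c=1) 65(c=1) 14(c=2) 30(c=2)]
  8. access 2: HIT, count now 2. Cache: [57(c=1) 65(c=1) 14(c=2) 30(c=2) 2(c=2)]
  9. access 15: MISS, evict 57(c=1). Cache: [65(c=1) 15(c=1) 14(c=2) 30(c=2) 2(c=2)]
  10. access 14: HIT, count now 3. Cache: [65(c=1) 15(c=1) 30(c=2) 2(c=2) 14(c=3)]
  11. access 2: HIT, count now 3. Cache: [65(c=1) 15(c=1) 30(c=2) 14(c=3) 2(c=3)]
  12. access 52: MISS, evict 65(c=1). Cache: [15(c=1) 52(c=1) 30(c=2) 14(c=3) 2(c=3)]
  13. access 2: HIT, count now 4. Cache: [15(c=1) 52(c=1) 30(c=2) 14(c=3) 2(c=4)]
  14. access 2: HIT, count now 5. Cache: [15(c=1) 52(c=1) 30(c=2) 14(c=3) 2(c=5)]
  15. access 65: MISS, evict 15(c=1). Cache: [52(c=1) 65(c=1) 30(c=2) 14(c=3) 2(c=5)]
  16. access 2: HIT, count now 6. Cache: [52(c=1) 65(c=1) 30(c=2) 14(c=3) 2(c=6)]
  17. access 91: MISS, evict 52(c=1). Cache: [65(c=1) 91(c=1) 30(c=2) 14(c=3) 2(c=6)]
  18. access 65: HIT, count now 2. Cache: [91(c=1) 30(c=2) 65(c=2) 14(c=3) 2(c=6)]
  19. access 65: HIT, count now 3. Cache: [91(c=1) 30(c=2) 14(c=3) 65(c=3) 2(c=6)]
  20. access 94: MISS, evict 91(c=1). Cache: [94(c=1) 30(c=2) 14(c=3) 65(c=3) 2(c=6)]
  21. access 14: HIT, count now 4. Cache: [94(c=1) 30(c=2) 65(c=3) 14(c=4) 2(c=6)]
  22. access 2: HIT, count now 7. Cache: [94(c=1) 30(c=2) 65(c=3) 14(c=4) 2(c=7)]
  23. access 14: HIT, count now 5. Cache: [94(c=1) 30(c=2) 65(c=3) 14(c=5) 2(c=7)]
  24. access 65: HIT, count now 4. Cache: [94(c=1) 30(c=2) 65(c=4) 14(c=5) 2(c=7)]
  25. access 52: MISS, evict 94(c=1). Cache: [52(c=1) 30(c=2) 65(c=4) 14(c=5) 2(c=7)]
  26. access 2: HIT, count now 8. Cache: [52(c=1) 30(c=2) 65(c=4) 14(c=5) 2(c=8)]
  27. access 2: HIT, count now 9. Cache: [52(c=1) 30(c=2) 65(c=4) 14(c=5) 2(c=9)]
  28. access 14: HIT, count now 6. Cache: [52(c=1) 30(c=2) 65(c=4) 14(c=6) 2(c=9)]
  29. access 14: HIT, count now 7. Cache: [52(c=1) 30(c=2) 65(c=4) 14(c=7) 2(c=9)]
  30. access 14: HIT, count now 8. Cache: [52(c=1) 30(c=2) 65(c=4) 14(c=8) 2(c=9)]
  31. access 52: HIT, count now 2. Cache: [30(c=2) 52(c=2) 65(c=4) 14(c=8) 2(c=9)]
  32. access 30: HIT, count now 3. Cache: [52(c=2) 30(c=3) 65(c=4) 14(c=8) 2(c=9)]
  33. access 14: HIT, count now 9. Cache: [52(c=2) 30(c=3) 65(c=4) 2(c=9) 14(c=9)]
  34. access 14: HIT, count now 10. Cache: [52(c=2) 30(c=3) 65(c=4) 2(c=9) 14(c=10)]
Total: 23 hits, 11 misses, 6 evictions

Hit rate = 23/34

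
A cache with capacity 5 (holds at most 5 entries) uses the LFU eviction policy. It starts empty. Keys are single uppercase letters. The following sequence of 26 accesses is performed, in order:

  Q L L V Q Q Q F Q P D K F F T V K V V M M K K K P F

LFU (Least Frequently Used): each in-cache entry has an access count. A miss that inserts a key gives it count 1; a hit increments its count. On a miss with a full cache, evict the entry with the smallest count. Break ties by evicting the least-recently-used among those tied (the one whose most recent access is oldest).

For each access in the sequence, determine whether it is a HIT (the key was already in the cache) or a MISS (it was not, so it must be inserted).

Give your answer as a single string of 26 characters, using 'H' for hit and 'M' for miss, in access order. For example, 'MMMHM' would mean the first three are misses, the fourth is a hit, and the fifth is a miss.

LFU simulation (capacity=5):
  1. access Q: MISS. Cache: [Q(c=1)]
  2. access L: MISS. Cache: [Q(c=1) L(c=1)]
  3. access L: HIT, count now 2. Cache: [Q(c=1) L(c=2)]
  4. access V: MISS. Cache: [Q(c=1) V(c=1) L(c=2)]
  5. access Q: HIT, count now 2. Cache: [V(c=1) L(c=2) Q(c=2)]
  6. access Q: HIT, count now 3. Cache: [V(c=1) L(c=2) Q(c=3)]
  7. access Q: HIT, count now 4. Cache: [V(c=1) L(c=2) Q(c=4)]
  8. access F: MISS. Cache: [V(c=1) F(c=1) L(c=2) Q(c=4)]
  9. access Q: HIT, count now 5. Cache: [V(c=1) F(c=1) L(c=2) Q(c=5)]
  10. access P: MISS. Cache: [V(c=1) F(c=1) P(c=1) L(c=2) Q(c=5)]
  11. access D: MISS, evict V(c=1). Cache: [F(c=1) P(c=1) D(c=1) L(c=2) Q(c=5)]
  12. access K: MISS, evict F(c=1). Cache: [P(c=1) D(c=1) K(c=1) L(c=2) Q(c=5)]
  13. access F: MISS, evict P(c=1). Cache: [D(c=1) K(c=1) F(c=1) L(c=2) Q(c=5)]
  14. access F: HIT, count now 2. Cache: [D(c=1) K(c=1) L(c=2) F(c=2) Q(c=5)]
  15. access T: MISS, evict D(c=1). Cache: [K(c=1) T(c=1) L(c=2) F(c=2) Q(c=5)]
  16. access V: MISS, evict K(c=1). Cache: [T(c=1) V(c=1) L(c=2) F(c=2) Q(c=5)]
  17. access K: MISS, evict T(c=1). Cache: [V(c=1) K(c=1) L(c=2) F(c=2) Q(c=5)]
  18. access V: HIT, count now 2. Cache: [K(c=1) L(c=2) F(c=2) V(c=2) Q(c=5)]
  19. access V: HIT, count now 3. Cache: [K(c=1) L(c=2) F(c=2) V(c=3) Q(c=5)]
  20. access M: MISS, evict K(c=1). Cache: [M(c=1) L(c=2) F(c=2) V(c=3) Q(c=5)]
  21. access M: HIT, count now 2. Cache: [L(c=2) F(c=2) M(c=2) V(c=3) Q(c=5)]
  22. access K: MISS, evict L(c=2). Cache: [K(c=1) F(c=2) M(c=2) V(c=3) Q(c=5)]
  23. access K: HIT, count now 2. Cache: [F(c=2) M(c=2) K(c=2) V(c=3) Q(c=5)]
  24. access K: HIT, count now 3. Cache: [F(c=2) M(c=2) V(c=3) K(c=3) Q(c=5)]
  25. access P: MISS, evict F(c=2). Cache: [P(c=1) M(c=2) V(c=3) K(c=3) Q(c=5)]
  26. access F: MISS, evict P(c=1). Cache: [F(c=1) M(c=2) V(c=3) K(c=3) Q(c=5)]
Total: 11 hits, 15 misses, 10 evictions

Answer: MMHMHHHMHMMMMHMMMHHMHMHHMM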